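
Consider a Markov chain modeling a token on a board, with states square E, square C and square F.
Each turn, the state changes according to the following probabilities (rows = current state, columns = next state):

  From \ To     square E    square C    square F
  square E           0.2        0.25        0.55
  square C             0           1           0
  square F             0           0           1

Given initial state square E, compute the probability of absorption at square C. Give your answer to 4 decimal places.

Let h(s) be the probability of absorption at square C starting from transient state s. Then h(square C) = 1 and h(square F) = 0. By first-step analysis:
h(square E) = 0.2·h(square E) + 0.25·1 + 0.55·0
Solving: h(square E) = 0.3125.
Starting from square E, the probability is 0.3125.

0.3125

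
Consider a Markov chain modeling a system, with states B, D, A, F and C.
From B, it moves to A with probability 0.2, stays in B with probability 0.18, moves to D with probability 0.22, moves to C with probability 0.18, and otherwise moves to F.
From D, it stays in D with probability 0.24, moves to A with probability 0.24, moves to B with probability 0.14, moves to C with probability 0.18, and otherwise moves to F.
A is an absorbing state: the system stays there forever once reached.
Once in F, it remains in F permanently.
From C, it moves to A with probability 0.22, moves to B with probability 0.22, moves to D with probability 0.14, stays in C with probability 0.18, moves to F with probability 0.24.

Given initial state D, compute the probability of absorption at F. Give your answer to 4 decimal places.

0.4778

Let h(s) be the probability of absorption at F starting from transient state s. Then h(F) = 1 and h(A) = 0. By first-step analysis:
h(B) = 0.18·h(B) + 0.22·h(D) + 0.2·0 + 0.22·1 + 0.18·h(C)
h(D) = 0.14·h(B) + 0.24·h(D) + 0.24·0 + 0.2·1 + 0.18·h(C)
h(C) = 0.22·h(B) + 0.14·h(D) + 0.22·0 + 0.24·1 + 0.18·h(C)
Solving: h(B) = 0.5086, h(D) = 0.4778, h(C) = 0.5107.
Starting from D, the probability is 0.4778.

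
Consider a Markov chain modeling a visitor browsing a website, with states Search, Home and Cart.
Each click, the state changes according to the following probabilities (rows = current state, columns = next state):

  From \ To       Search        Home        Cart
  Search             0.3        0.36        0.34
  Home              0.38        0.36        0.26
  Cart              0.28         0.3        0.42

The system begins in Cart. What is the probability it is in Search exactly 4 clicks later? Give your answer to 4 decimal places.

Propagate the distribution vector 4 clicks from Cart.
After 0 clicks: (0.0000, 0.0000, 1.0000)
After 1 click: (0.2800, 0.3000, 0.4200)
After 2 clicks: (0.3156, 0.3348, 0.3496)
After 3 clicks: (0.3198, 0.3390, 0.3412)
After 4 clicks: (0.3203, 0.3395, 0.3402)
P(in Search after 4 clicks) = 0.3203

0.3203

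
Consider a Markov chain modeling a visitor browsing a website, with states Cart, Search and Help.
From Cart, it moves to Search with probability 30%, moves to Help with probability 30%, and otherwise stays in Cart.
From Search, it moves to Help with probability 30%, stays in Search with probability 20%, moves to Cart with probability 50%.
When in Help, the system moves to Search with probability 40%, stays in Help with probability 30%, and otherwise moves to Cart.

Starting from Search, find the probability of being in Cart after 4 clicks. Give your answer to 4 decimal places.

Propagate the distribution vector 4 clicks from Search.
After 0 clicks: (0.0000, 1.0000, 0.0000)
After 1 click: (0.5000, 0.2000, 0.3000)
After 2 clicks: (0.3900, 0.3100, 0.3000)
After 3 clicks: (0.4010, 0.2990, 0.3000)
After 4 clicks: (0.3999, 0.3001, 0.3000)
P(in Cart after 4 clicks) = 0.3999

0.3999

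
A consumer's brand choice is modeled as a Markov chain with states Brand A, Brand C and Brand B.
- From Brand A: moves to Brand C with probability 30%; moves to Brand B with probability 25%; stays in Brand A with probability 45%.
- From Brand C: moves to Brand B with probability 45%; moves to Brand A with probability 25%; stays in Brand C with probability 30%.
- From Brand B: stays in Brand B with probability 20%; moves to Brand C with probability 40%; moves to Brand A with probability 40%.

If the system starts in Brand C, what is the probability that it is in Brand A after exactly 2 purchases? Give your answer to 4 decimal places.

Sum over the intermediate state after 1 purchase:
P = P(Brand C→Brand A)·P(Brand A→Brand A) + P(Brand C→Brand C)·P(Brand C→Brand A) + P(Brand C→Brand B)·P(Brand B→Brand A)
  = 0.25×0.45 + 0.3×0.25 + 0.45×0.4
  = 0.1125 + 0.0750 + 0.1800 = 0.3675

0.3675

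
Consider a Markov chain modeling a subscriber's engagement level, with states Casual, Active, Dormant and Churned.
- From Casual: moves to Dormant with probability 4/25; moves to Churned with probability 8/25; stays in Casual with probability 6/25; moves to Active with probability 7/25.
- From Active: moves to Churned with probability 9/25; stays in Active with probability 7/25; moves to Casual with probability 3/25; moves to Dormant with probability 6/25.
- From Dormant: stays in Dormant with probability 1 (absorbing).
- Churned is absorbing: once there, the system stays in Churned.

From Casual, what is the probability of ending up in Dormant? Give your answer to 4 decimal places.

Let h(s) be the probability of absorption at Dormant starting from transient state s. Then h(Dormant) = 1 and h(Churned) = 0. By first-step analysis:
h(Casual) = 0.24·h(Casual) + 0.28·h(Active) + 0.16·1 + 0.32·0
h(Active) = 0.12·h(Casual) + 0.28·h(Active) + 0.24·1 + 0.36·0
Solving: h(Casual) = 0.3551, h(Active) = 0.3925.
Starting from Casual, the probability is 0.3551.

0.3551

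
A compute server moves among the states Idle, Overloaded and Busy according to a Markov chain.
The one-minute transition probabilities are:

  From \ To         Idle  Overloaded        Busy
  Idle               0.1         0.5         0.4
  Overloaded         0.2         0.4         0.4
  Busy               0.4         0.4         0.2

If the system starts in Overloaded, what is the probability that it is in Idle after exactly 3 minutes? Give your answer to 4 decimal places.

0.2380

Propagate the distribution vector 3 minutes from Overloaded.
After 0 minutes: (0.0000, 1.0000, 0.0000)
After 1 minute: (0.2000, 0.4000, 0.4000)
After 2 minutes: (0.2600, 0.4200, 0.3200)
After 3 minutes: (0.2380, 0.4260, 0.3360)
P(in Idle after 3 minutes) = 0.2380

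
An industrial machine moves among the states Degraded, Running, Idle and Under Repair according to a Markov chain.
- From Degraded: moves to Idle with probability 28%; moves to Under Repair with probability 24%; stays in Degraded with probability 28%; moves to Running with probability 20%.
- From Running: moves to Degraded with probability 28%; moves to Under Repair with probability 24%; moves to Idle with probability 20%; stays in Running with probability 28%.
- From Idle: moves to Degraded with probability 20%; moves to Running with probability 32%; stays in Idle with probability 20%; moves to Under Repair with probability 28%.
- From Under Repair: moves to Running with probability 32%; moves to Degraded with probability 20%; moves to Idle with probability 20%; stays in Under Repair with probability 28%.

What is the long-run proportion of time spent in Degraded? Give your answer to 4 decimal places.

0.2417

Let the stationary distribution be π with π = πP and π_1 + π_2 + π_3 + π_4 = 1.
π_1 = 0.28·π_1 + 0.28·π_2 + 0.2·π_3 + 0.2·π_4
π_2 = 0.2·π_1 + 0.28·π_2 + 0.32·π_3 + 0.32·π_4
π_3 = 0.28·π_1 + 0.2·π_2 + 0.2·π_3 + 0.2·π_4
Solving with the normalization constraint gives π = (0.2417, 0.2798, 0.2193, 0.2591).
So the stationary probability of Degraded is 0.2417.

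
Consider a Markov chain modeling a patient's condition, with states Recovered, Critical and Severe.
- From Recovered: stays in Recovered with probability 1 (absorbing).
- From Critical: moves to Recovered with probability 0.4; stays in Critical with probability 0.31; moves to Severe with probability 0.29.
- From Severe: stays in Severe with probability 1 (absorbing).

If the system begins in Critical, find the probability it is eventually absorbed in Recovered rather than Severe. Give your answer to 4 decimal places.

0.5797

Let h(s) be the probability of absorption at Recovered starting from transient state s. Then h(Recovered) = 1 and h(Severe) = 0. By first-step analysis:
h(Critical) = 0.4·1 + 0.31·h(Critical) + 0.29·0
Solving: h(Critical) = 0.5797.
Starting from Critical, the probability is 0.5797.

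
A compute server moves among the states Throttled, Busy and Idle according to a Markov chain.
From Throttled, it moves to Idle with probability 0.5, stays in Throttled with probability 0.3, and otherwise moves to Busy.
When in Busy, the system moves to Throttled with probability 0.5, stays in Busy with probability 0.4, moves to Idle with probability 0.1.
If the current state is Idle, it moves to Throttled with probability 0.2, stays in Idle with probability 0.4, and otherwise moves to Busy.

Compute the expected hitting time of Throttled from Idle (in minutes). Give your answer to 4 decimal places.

Let t(s) be the expected number of minutes to first reach Throttled from state s, with t(Throttled) = 0. Conditioning on the first minute:
t(Busy) = 1 + 0.4·t(Busy) + 0.1·t(Idle)
t(Idle) = 1 + 0.4·t(Busy) + 0.4·t(Idle)
Solving: t(Busy) = 2.1875, t(Idle) = 3.1250.
Expected minutes from Idle to Throttled: 3.1250.

3.1250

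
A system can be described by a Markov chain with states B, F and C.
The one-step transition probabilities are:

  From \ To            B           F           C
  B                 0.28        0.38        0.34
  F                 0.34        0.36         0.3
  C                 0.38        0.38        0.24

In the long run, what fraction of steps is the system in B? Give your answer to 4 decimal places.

0.3319

Let the stationary distribution be π with π = πP and π_1 + π_2 + π_3 = 1.
π_1 = 0.28·π_1 + 0.34·π_2 + 0.38·π_3
π_2 = 0.38·π_1 + 0.36·π_2 + 0.38·π_3
Solving with the normalization constraint gives π = (0.3319, 0.3725, 0.2955).
So the stationary probability of B is 0.3319.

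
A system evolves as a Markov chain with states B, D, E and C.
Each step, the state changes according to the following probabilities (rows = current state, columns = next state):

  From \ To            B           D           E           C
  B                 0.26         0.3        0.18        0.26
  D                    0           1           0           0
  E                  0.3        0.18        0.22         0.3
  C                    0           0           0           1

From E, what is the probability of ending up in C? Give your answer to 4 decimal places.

0.5734

Let h(s) be the probability of absorption at C starting from transient state s. Then h(C) = 1 and h(D) = 0. By first-step analysis:
h(B) = 0.26·h(B) + 0.3·0 + 0.18·h(E) + 0.26·1
h(E) = 0.3·h(B) + 0.18·0 + 0.22·h(E) + 0.3·1
Solving: h(B) = 0.4908, h(E) = 0.5734.
Starting from E, the probability is 0.5734.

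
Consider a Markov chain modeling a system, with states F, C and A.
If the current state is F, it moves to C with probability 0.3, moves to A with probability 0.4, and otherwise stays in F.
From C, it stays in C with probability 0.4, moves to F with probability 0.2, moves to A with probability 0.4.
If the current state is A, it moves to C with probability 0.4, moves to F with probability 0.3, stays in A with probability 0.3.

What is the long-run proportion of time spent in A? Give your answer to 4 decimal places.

0.3636

Let the stationary distribution be π with π = πP and π_1 + π_2 + π_3 = 1.
π_1 = 0.3·π_1 + 0.2·π_2 + 0.3·π_3
π_2 = 0.3·π_1 + 0.4·π_2 + 0.4·π_3
Solving with the normalization constraint gives π = (0.2626, 0.3737, 0.3636).
So the stationary probability of A is 0.3636.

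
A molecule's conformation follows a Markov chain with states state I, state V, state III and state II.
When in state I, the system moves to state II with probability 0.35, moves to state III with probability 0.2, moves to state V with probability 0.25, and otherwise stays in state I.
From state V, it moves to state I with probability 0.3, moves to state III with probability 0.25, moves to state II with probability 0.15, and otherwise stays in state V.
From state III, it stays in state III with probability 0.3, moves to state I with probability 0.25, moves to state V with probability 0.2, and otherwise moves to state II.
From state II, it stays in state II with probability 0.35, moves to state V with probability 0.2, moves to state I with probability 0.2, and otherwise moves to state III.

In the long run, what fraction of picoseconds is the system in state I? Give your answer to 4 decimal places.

0.2361

Let the stationary distribution be π with π = πP and π_1 + π_2 + π_3 + π_4 = 1.
π_1 = 0.2·π_1 + 0.3·π_2 + 0.25·π_3 + 0.2·π_4
π_2 = 0.25·π_1 + 0.3·π_2 + 0.2·π_3 + 0.2·π_4
π_3 = 0.2·π_1 + 0.25·π_2 + 0.3·π_3 + 0.25·π_4
Solving with the normalization constraint gives π = (0.2361, 0.2353, 0.2507, 0.2779).
So the stationary probability of state I is 0.2361.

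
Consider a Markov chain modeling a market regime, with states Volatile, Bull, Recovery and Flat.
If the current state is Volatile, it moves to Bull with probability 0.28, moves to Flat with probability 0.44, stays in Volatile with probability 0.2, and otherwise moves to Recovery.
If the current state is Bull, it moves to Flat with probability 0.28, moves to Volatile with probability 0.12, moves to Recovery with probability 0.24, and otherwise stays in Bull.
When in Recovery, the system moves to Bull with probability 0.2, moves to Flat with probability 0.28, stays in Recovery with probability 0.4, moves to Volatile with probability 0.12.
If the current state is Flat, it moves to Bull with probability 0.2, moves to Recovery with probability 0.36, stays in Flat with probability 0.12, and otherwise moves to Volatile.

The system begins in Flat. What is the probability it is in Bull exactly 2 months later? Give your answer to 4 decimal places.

0.2576

Propagate the distribution vector 2 months from Flat.
After 0 months: (0.0000, 0.0000, 0.0000, 1.0000)
After 1 month: (0.3200, 0.2000, 0.3600, 0.1200)
After 2 months: (0.1696, 0.2576, 0.2608, 0.3120)
P(in Bull after 2 months) = 0.2576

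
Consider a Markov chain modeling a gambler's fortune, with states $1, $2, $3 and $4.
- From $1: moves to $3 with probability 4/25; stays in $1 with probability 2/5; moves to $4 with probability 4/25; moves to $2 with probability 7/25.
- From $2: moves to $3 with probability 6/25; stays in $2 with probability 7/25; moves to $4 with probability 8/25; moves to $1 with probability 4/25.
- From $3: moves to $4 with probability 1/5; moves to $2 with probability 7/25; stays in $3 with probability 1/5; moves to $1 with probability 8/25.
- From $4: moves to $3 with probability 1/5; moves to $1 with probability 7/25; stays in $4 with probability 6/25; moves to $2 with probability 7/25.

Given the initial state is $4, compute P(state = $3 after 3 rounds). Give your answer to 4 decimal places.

Propagate the distribution vector 3 rounds from $4.
After 0 rounds: (0.0000, 0.0000, 0.0000, 1.0000)
After 1 round: (0.2800, 0.2800, 0.2000, 0.2400)
After 2 rounds: (0.2880, 0.2800, 0.2000, 0.2320)
After 3 rounds: (0.2890, 0.2800, 0.1997, 0.2314)
P(in $3 after 3 rounds) = 0.1997

0.1997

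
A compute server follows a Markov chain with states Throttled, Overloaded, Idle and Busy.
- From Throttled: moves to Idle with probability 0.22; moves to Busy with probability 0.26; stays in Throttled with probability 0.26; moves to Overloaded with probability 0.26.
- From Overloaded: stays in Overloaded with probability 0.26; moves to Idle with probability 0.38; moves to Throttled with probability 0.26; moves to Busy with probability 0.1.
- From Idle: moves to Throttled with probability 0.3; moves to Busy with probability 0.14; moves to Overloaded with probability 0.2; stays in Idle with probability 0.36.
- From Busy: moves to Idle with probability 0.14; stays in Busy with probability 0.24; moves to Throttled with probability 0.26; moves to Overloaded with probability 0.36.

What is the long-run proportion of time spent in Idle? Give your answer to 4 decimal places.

0.2876

Let the stationary distribution be π with π = πP and π_1 + π_2 + π_3 + π_4 = 1.
π_1 = 0.26·π_1 + 0.26·π_2 + 0.3·π_3 + 0.26·π_4
π_2 = 0.26·π_1 + 0.26·π_2 + 0.2·π_3 + 0.36·π_4
π_3 = 0.22·π_1 + 0.38·π_2 + 0.36·π_3 + 0.14·π_4
Solving with the normalization constraint gives π = (0.2715, 0.2608, 0.2876, 0.1802).
So the stationary probability of Idle is 0.2876.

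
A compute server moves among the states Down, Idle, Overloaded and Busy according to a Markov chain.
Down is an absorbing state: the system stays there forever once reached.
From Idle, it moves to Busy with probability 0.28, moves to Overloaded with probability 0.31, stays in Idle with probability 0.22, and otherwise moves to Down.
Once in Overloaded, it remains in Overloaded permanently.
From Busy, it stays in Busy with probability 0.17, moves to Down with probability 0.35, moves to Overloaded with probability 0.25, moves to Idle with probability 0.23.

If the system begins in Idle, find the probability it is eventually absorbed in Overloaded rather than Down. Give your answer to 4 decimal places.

Let h(s) be the probability of absorption at Overloaded starting from transient state s. Then h(Overloaded) = 1 and h(Down) = 0. By first-step analysis:
h(Idle) = 0.19·0 + 0.22·h(Idle) + 0.31·1 + 0.28·h(Busy)
h(Busy) = 0.35·0 + 0.23·h(Idle) + 0.25·1 + 0.17·h(Busy)
Solving: h(Idle) = 0.5614, h(Busy) = 0.4568.
Starting from Idle, the probability is 0.5614.

0.5614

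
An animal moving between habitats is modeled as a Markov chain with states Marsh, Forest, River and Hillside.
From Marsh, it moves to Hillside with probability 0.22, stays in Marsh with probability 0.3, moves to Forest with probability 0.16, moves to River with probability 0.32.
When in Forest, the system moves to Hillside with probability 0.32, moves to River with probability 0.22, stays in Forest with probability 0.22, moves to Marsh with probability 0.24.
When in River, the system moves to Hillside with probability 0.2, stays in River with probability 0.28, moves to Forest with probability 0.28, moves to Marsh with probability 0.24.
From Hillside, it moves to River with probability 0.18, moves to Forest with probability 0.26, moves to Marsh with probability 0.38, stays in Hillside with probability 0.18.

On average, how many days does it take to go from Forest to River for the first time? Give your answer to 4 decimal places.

4.1818

Let t(s) be the expected number of days to first reach River from state s, with t(River) = 0. Conditioning on the first day:
t(Marsh) = 1 + 0.3·t(Marsh) + 0.16·t(Forest) + 0.22·t(Hillside)
t(Forest) = 1 + 0.24·t(Marsh) + 0.22·t(Forest) + 0.32·t(Hillside)
t(Hillside) = 1 + 0.38·t(Marsh) + 0.26·t(Forest) + 0.18·t(Hillside)
Solving: t(Marsh) = 3.7273, t(Forest) = 4.1818, t(Hillside) = 4.2727.
Expected days from Forest to River: 4.1818.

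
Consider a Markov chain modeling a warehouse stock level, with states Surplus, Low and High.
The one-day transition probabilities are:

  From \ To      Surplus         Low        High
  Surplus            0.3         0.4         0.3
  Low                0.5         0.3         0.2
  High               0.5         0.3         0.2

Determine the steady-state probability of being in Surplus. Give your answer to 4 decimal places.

Let the stationary distribution be π with π = πP and π_1 + π_2 + π_3 = 1.
π_1 = 0.3·π_1 + 0.5·π_2 + 0.5·π_3
π_2 = 0.4·π_1 + 0.3·π_2 + 0.3·π_3
Solving with the normalization constraint gives π = (0.4167, 0.3417, 0.2417).
So the stationary probability of Surplus is 0.4167.

0.4167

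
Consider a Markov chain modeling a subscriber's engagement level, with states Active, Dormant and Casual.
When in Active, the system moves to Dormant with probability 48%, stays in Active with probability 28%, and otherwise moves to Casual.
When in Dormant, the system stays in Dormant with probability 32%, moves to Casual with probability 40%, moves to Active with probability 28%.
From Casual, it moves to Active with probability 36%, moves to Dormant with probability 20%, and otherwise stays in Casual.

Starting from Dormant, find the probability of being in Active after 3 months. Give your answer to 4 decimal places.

Propagate the distribution vector 3 months from Dormant.
After 0 months: (0.0000, 1.0000, 0.0000)
After 1 month: (0.2800, 0.3200, 0.4000)
After 2 months: (0.3120, 0.3168, 0.3712)
After 3 months: (0.3097, 0.3254, 0.3649)
P(in Active after 3 months) = 0.3097

0.3097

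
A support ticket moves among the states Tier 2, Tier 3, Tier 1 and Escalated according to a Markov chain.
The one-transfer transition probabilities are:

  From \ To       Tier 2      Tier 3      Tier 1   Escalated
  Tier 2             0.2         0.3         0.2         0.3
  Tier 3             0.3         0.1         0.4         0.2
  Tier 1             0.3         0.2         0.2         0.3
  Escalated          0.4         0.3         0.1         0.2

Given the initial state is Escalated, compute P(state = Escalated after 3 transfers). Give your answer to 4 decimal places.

0.2520

Propagate the distribution vector 3 transfers from Escalated.
After 0 transfers: (0.0000, 0.0000, 0.0000, 1.0000)
After 1 transfer: (0.4000, 0.3000, 0.1000, 0.2000)
After 2 transfers: (0.2800, 0.2300, 0.2400, 0.2500)
After 3 transfers: (0.2970, 0.2300, 0.2210, 0.2520)
P(in Escalated after 3 transfers) = 0.2520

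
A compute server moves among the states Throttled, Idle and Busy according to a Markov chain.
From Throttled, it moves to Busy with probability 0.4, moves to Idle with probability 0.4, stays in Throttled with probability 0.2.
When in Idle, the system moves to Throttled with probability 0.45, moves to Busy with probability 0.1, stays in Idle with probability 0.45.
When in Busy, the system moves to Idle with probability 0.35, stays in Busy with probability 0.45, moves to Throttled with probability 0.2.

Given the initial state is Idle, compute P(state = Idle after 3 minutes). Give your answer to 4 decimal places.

Propagate the distribution vector 3 minutes from Idle.
After 0 minutes: (0.0000, 1.0000, 0.0000)
After 1 minute: (0.4500, 0.4500, 0.1000)
After 2 minutes: (0.3125, 0.4175, 0.2700)
After 3 minutes: (0.3044, 0.4074, 0.2883)
P(in Idle after 3 minutes) = 0.4074

0.4074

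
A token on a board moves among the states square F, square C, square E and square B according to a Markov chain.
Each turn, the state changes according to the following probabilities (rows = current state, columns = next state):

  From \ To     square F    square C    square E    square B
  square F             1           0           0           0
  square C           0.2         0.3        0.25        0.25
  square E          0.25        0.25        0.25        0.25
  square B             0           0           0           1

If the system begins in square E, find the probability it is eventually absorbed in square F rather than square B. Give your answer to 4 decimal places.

Let h(s) be the probability of absorption at square F starting from transient state s. Then h(square F) = 1 and h(square B) = 0. By first-step analysis:
h(square C) = 0.2·1 + 0.3·h(square C) + 0.25·h(square E) + 0.25·0
h(square E) = 0.25·1 + 0.25·h(square C) + 0.25·h(square E) + 0.25·0
Solving: h(square C) = 0.4595, h(square E) = 0.4865.
Starting from square E, the probability is 0.4865.

0.4865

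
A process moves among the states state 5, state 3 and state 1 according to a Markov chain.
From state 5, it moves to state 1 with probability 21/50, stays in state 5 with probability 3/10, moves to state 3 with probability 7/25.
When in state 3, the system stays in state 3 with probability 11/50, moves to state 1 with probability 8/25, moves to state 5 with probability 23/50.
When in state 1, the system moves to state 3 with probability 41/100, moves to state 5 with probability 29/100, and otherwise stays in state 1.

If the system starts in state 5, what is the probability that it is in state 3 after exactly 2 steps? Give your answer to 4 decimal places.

Sum over the intermediate state after 1 step:
P = P(state 5→state 5)·P(state 5→state 3) + P(state 5→state 3)·P(state 3→state 3) + P(state 5→state 1)·P(state 1→state 3)
  = 0.3×0.28 + 0.28×0.22 + 0.42×0.41
  = 0.0840 + 0.0616 + 0.1722 = 0.3178

0.3178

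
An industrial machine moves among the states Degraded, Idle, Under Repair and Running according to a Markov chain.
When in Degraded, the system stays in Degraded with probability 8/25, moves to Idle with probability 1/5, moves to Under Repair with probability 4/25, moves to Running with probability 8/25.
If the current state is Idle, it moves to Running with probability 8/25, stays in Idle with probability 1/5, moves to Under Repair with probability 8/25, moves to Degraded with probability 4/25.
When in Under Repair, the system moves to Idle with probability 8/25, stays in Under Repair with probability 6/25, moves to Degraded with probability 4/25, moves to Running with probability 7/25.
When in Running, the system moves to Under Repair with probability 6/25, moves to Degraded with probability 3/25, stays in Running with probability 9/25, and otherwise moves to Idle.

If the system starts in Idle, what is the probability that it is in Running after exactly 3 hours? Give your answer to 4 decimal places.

0.3231

Propagate the distribution vector 3 hours from Idle.
After 0 hours: (0.0000, 1.0000, 0.0000, 0.0000)
After 1 hour: (0.1600, 0.2000, 0.3200, 0.3200)
After 2 hours: (0.1728, 0.2640, 0.2432, 0.3200)
After 3 hours: (0.1748, 0.2548, 0.2473, 0.3231)
P(in Running after 3 hours) = 0.3231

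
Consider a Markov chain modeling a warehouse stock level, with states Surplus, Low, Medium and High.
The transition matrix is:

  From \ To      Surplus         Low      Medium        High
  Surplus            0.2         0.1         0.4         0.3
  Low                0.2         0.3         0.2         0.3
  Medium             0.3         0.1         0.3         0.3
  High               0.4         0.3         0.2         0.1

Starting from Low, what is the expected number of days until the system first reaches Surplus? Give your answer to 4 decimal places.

Let t(s) be the expected number of days to first reach Surplus from state s, with t(Surplus) = 0. Conditioning on the first day:
t(Low) = 1 + 0.3·t(Low) + 0.2·t(Medium) + 0.3·t(High)
t(Medium) = 1 + 0.1·t(Low) + 0.3·t(Medium) + 0.3·t(High)
t(High) = 1 + 0.3·t(Low) + 0.2·t(Medium) + 0.1·t(High)
Solving: t(Low) = 3.6735, t(Medium) = 3.2653, t(High) = 3.0612.
Expected days from Low to Surplus: 3.6735.

3.6735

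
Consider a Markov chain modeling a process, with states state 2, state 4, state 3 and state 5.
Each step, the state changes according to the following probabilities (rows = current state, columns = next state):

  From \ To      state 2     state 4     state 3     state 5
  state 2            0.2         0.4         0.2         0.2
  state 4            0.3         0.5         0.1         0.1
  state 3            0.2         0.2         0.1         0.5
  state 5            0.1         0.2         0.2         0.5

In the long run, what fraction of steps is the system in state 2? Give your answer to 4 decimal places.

0.2043

Let the stationary distribution be π with π = πP and π_1 + π_2 + π_3 + π_4 = 1.
π_1 = 0.2·π_1 + 0.3·π_2 + 0.2·π_3 + 0.1·π_4
π_2 = 0.4·π_1 + 0.5·π_2 + 0.2·π_3 + 0.2·π_4
π_3 = 0.2·π_1 + 0.1·π_2 + 0.1·π_3 + 0.2·π_4
Solving with the normalization constraint gives π = (0.2043, 0.3441, 0.1505, 0.3011).
So the stationary probability of state 2 is 0.2043.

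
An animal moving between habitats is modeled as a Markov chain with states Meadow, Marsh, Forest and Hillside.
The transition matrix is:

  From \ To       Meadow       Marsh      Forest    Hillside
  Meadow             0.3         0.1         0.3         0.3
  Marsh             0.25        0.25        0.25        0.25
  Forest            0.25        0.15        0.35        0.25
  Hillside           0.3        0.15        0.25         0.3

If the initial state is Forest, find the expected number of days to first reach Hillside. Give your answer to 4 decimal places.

Let t(s) be the expected number of days to first reach Hillside from state s, with t(Hillside) = 0. Conditioning on the first day:
t(Meadow) = 1 + 0.3·t(Meadow) + 0.1·t(Marsh) + 0.3·t(Forest)
t(Marsh) = 1 + 0.25·t(Meadow) + 0.25·t(Marsh) + 0.25·t(Forest)
t(Forest) = 1 + 0.25·t(Meadow) + 0.15·t(Marsh) + 0.35·t(Forest)
Solving: t(Meadow) = 3.6000, t(Marsh) = 3.8000, t(Forest) = 3.8000.
Expected days from Forest to Hillside: 3.8000.

3.8000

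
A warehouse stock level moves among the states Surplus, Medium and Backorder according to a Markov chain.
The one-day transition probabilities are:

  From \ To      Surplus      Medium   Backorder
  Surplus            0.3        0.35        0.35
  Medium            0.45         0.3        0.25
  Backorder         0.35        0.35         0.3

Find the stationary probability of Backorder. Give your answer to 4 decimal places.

0.3016

Let the stationary distribution be π with π = πP and π_1 + π_2 + π_3 = 1.
π_1 = 0.3·π_1 + 0.45·π_2 + 0.35·π_3
π_2 = 0.35·π_1 + 0.3·π_2 + 0.35·π_3
Solving with the normalization constraint gives π = (0.3651, 0.3333, 0.3016).
So the stationary probability of Backorder is 0.3016.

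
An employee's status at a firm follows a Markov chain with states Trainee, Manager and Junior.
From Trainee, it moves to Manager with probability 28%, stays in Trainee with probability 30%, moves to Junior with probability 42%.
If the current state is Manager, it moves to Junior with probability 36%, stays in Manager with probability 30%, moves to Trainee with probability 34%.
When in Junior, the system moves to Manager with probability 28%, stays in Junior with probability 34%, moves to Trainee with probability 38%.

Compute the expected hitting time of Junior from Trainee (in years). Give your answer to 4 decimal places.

Let t(s) be the expected number of years to first reach Junior from state s, with t(Junior) = 0. Conditioning on the first year:
t(Trainee) = 1 + 0.3·t(Trainee) + 0.28·t(Manager)
t(Manager) = 1 + 0.34·t(Trainee) + 0.3·t(Manager)
Solving: t(Trainee) = 2.4823, t(Manager) = 2.6342.
Expected years from Trainee to Junior: 2.4823.

2.4823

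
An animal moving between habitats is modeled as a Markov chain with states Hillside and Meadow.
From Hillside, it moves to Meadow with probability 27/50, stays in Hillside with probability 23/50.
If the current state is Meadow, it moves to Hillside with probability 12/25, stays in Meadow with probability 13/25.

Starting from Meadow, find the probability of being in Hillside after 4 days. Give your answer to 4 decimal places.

0.4706

Propagate the distribution vector 4 days from Meadow.
After 0 days: (0.0000, 1.0000)
After 1 day: (0.4800, 0.5200)
After 2 days: (0.4704, 0.5296)
After 3 days: (0.4706, 0.5294)
After 4 days: (0.4706, 0.5294)
P(in Hillside after 4 days) = 0.4706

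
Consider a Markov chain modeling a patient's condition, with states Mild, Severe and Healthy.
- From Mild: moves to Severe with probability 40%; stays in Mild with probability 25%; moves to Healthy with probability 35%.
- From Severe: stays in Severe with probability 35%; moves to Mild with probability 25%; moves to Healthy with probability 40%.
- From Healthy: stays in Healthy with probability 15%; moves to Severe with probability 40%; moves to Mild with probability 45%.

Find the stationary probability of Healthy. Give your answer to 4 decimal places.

0.3075

Let the stationary distribution be π with π = πP and π_1 + π_2 + π_3 = 1.
π_1 = 0.25·π_1 + 0.25·π_2 + 0.45·π_3
π_2 = 0.4·π_1 + 0.35·π_2 + 0.4·π_3
Solving with the normalization constraint gives π = (0.3115, 0.3810, 0.3075).
So the stationary probability of Healthy is 0.3075.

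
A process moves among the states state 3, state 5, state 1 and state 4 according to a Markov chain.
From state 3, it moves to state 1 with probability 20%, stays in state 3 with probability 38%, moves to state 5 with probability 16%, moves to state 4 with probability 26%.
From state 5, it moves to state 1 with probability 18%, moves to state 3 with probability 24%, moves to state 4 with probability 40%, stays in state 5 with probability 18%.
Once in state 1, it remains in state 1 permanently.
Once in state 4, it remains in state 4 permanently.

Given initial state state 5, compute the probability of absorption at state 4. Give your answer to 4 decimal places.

0.6604

Let h(s) be the probability of absorption at state 4 starting from transient state s. Then h(state 4) = 1 and h(state 1) = 0. By first-step analysis:
h(state 3) = 0.38·h(state 3) + 0.16·h(state 5) + 0.2·0 + 0.26·1
h(state 5) = 0.24·h(state 3) + 0.18·h(state 5) + 0.18·0 + 0.4·1
Solving: h(state 3) = 0.5898, h(state 5) = 0.6604.
Starting from state 5, the probability is 0.6604.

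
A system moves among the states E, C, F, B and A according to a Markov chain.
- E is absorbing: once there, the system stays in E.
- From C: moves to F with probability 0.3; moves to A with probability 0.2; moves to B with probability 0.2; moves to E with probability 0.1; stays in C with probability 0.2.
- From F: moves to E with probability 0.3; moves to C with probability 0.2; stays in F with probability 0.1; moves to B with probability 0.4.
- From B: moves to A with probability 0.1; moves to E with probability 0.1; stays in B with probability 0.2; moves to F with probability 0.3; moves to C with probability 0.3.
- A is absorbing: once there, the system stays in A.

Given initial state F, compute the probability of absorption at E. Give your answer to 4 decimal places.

Let h(s) be the probability of absorption at E starting from transient state s. Then h(E) = 1 and h(A) = 0. By first-step analysis:
h(C) = 0.1·1 + 0.2·h(C) + 0.3·h(F) + 0.2·h(B) + 0.2·0
h(F) = 0.3·1 + 0.2·h(C) + 0.1·h(F) + 0.4·h(B)
h(B) = 0.1·1 + 0.3·h(C) + 0.3·h(F) + 0.2·h(B) + 0.1·0
Solving: h(C) = 0.5455, h(F) = 0.7212, h(B) = 0.6000.
Starting from F, the probability is 0.7212.

0.7212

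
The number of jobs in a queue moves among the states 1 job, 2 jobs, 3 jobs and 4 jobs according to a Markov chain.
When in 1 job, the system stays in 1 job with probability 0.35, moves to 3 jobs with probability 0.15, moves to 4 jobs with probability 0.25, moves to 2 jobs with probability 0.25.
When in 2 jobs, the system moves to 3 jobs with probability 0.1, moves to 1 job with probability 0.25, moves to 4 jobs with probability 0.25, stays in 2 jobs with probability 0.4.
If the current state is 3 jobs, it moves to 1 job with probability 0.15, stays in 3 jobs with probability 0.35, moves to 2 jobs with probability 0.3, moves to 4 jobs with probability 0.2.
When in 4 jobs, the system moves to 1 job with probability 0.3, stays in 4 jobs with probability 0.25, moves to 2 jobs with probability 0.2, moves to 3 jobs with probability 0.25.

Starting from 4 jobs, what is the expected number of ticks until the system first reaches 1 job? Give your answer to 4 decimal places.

Let t(s) be the expected number of ticks to first reach 1 job from state s, with t(1 job) = 0. Conditioning on the first tick:
t(2 jobs) = 1 + 0.4·t(2 jobs) + 0.1·t(3 jobs) + 0.25·t(4 jobs)
t(3 jobs) = 1 + 0.3·t(2 jobs) + 0.35·t(3 jobs) + 0.2·t(4 jobs)
t(4 jobs) = 1 + 0.2·t(2 jobs) + 0.25·t(3 jobs) + 0.25·t(4 jobs)
Solving: t(2 jobs) = 4.1001, t(3 jobs) = 4.6549, t(4 jobs) = 3.9783.
Expected ticks from 4 jobs to 1 job: 3.9783.

3.9783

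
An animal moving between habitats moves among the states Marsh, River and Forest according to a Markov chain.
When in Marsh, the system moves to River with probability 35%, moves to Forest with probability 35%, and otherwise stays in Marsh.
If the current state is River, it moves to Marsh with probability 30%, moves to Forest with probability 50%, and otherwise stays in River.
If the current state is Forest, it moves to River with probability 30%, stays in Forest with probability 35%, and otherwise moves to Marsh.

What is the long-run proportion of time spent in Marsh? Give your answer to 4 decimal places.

0.3197

Let the stationary distribution be π with π = πP and π_1 + π_2 + π_3 = 1.
π_1 = 0.3·π_1 + 0.3·π_2 + 0.35·π_3
π_2 = 0.35·π_1 + 0.2·π_2 + 0.3·π_3
Solving with the normalization constraint gives π = (0.3197, 0.2873, 0.3931).
So the stationary probability of Marsh is 0.3197.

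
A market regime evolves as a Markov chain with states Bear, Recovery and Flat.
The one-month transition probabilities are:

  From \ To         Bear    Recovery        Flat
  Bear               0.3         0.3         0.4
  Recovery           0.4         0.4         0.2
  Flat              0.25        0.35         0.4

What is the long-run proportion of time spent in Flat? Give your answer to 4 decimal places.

Let the stationary distribution be π with π = πP and π_1 + π_2 + π_3 = 1.
π_1 = 0.3·π_1 + 0.4·π_2 + 0.25·π_3
π_2 = 0.3·π_1 + 0.4·π_2 + 0.35·π_3
Solving with the normalization constraint gives π = (0.3187, 0.3516, 0.3297).
So the stationary probability of Flat is 0.3297.

0.3297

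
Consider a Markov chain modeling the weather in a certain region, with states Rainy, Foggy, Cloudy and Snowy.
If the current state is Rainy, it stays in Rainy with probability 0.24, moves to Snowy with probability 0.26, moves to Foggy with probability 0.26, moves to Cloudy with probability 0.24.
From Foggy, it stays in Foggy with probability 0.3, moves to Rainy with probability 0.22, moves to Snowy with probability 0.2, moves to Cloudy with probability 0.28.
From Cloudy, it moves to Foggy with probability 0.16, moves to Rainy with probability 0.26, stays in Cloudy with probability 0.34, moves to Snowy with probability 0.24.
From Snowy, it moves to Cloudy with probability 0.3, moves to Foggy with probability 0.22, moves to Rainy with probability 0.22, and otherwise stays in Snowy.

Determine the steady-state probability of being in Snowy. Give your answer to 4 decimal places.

Let the stationary distribution be π with π = πP and π_1 + π_2 + π_3 + π_4 = 1.
π_1 = 0.24·π_1 + 0.22·π_2 + 0.26·π_3 + 0.22·π_4
π_2 = 0.26·π_1 + 0.3·π_2 + 0.16·π_3 + 0.22·π_4
π_3 = 0.24·π_1 + 0.28·π_2 + 0.34·π_3 + 0.3·π_4
Solving with the normalization constraint gives π = (0.2364, 0.2303, 0.2929, 0.2403).
So the stationary probability of Snowy is 0.2403.

0.2403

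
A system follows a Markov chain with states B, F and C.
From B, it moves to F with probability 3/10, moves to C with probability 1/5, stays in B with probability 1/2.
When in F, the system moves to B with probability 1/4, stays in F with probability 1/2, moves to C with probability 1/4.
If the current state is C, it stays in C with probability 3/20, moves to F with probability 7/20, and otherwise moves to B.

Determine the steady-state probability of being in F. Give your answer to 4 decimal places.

Let the stationary distribution be π with π = πP and π_1 + π_2 + π_3 = 1.
π_1 = 0.5·π_1 + 0.25·π_2 + 0.5·π_3
π_2 = 0.3·π_1 + 0.5·π_2 + 0.35·π_3
Solving with the normalization constraint gives π = (0.4030, 0.3881, 0.2090).
So the stationary probability of F is 0.3881.

0.3881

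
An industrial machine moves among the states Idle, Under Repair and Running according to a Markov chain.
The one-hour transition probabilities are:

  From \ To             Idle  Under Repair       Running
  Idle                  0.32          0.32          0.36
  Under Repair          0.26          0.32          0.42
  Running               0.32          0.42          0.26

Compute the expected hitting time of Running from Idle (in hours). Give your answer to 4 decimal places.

Let t(s) be the expected number of hours to first reach Running from state s, with t(Running) = 0. Conditioning on the first hour:
t(Idle) = 1 + 0.32·t(Idle) + 0.32·t(Under Repair)
t(Under Repair) = 1 + 0.26·t(Idle) + 0.32·t(Under Repair)
Solving: t(Idle) = 2.6371, t(Under Repair) = 2.4789.
Expected hours from Idle to Running: 2.6371.

2.6371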